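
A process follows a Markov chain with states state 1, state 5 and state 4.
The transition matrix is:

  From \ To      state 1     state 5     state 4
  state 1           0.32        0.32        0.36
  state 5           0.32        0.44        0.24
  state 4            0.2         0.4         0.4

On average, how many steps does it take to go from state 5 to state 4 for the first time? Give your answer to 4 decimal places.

3.5920

Let t(s) be the expected number of steps to first reach state 4 from state s, with t(state 4) = 0. Conditioning on the first step:
t(state 1) = 1 + 0.32·t(state 1) + 0.32·t(state 5)
t(state 5) = 1 + 0.32·t(state 1) + 0.44·t(state 5)
Solving: t(state 1) = 3.1609, t(state 5) = 3.5920.
Expected steps from state 5 to state 4: 3.5920.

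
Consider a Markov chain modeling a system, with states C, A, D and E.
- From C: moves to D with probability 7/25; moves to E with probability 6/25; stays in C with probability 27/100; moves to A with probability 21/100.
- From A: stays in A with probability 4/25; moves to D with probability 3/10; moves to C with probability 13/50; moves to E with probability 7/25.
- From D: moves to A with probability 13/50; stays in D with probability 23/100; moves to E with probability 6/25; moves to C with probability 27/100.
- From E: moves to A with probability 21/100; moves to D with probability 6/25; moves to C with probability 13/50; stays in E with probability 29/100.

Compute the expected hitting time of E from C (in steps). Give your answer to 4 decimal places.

Let t(s) be the expected number of steps to first reach E from state s, with t(E) = 0. Conditioning on the first step:
t(C) = 1 + 0.27·t(C) + 0.21·t(A) + 0.28·t(D)
t(A) = 1 + 0.26·t(C) + 0.16·t(A) + 0.3·t(D)
t(D) = 1 + 0.27·t(C) + 0.26·t(A) + 0.23·t(D)
Solving: t(C) = 4.0239, t(A) = 3.8705, t(D) = 4.0166.
Expected steps from C to E: 4.0239.

4.0239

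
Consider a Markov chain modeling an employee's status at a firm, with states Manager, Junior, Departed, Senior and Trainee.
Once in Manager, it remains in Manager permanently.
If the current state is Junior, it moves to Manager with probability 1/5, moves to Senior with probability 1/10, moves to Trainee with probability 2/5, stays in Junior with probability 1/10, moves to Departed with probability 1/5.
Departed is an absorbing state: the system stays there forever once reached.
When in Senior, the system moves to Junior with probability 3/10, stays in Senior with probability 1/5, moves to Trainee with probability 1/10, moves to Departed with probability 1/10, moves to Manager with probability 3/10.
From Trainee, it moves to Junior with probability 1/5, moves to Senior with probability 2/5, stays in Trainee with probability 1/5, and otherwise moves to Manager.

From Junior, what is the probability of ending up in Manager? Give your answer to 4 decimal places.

0.6418

Let h(s) be the probability of absorption at Manager starting from transient state s. Then h(Manager) = 1 and h(Departed) = 0. By first-step analysis:
h(Junior) = 0.2·1 + 0.1·h(Junior) + 0.2·0 + 0.1·h(Senior) + 0.4·h(Trainee)
h(Senior) = 0.3·1 + 0.3·h(Junior) + 0.1·0 + 0.2·h(Senior) + 0.1·h(Trainee)
h(Trainee) = 0.2·1 + 0.2·h(Junior) + 0.4·h(Senior) + 0.2·h(Trainee)
Solving: h(Junior) = 0.6418, h(Senior) = 0.7114, h(Trainee) = 0.7662.
Starting from Junior, the probability is 0.6418.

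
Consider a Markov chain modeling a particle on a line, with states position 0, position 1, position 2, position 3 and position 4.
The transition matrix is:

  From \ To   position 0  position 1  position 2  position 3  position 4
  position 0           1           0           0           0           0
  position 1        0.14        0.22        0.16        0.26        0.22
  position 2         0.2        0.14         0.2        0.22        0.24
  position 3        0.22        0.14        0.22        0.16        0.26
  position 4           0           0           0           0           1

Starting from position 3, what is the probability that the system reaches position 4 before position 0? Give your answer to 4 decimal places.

0.5508

Let h(s) be the probability of absorption at position 4 starting from transient state s. Then h(position 4) = 1 and h(position 0) = 0. By first-step analysis:
h(position 1) = 0.14·0 + 0.22·h(position 1) + 0.16·h(position 2) + 0.26·h(position 3) + 0.22·1
h(position 2) = 0.2·0 + 0.14·h(position 1) + 0.2·h(position 2) + 0.22·h(position 3) + 0.24·1
h(position 3) = 0.22·0 + 0.14·h(position 1) + 0.22·h(position 2) + 0.16·h(position 3) + 0.26·1
Solving: h(position 1) = 0.5791, h(position 2) = 0.5528, h(position 3) = 0.5508.
Starting from position 3, the probability is 0.5508.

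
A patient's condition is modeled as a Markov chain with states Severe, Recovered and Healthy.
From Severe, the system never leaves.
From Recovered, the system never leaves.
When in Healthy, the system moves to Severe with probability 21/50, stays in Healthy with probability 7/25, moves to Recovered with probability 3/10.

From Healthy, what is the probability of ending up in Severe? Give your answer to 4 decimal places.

Let h(s) be the probability of absorption at Severe starting from transient state s. Then h(Severe) = 1 and h(Recovered) = 0. By first-step analysis:
h(Healthy) = 0.42·1 + 0.3·0 + 0.28·h(Healthy)
Solving: h(Healthy) = 0.5833.
Starting from Healthy, the probability is 0.5833.

0.5833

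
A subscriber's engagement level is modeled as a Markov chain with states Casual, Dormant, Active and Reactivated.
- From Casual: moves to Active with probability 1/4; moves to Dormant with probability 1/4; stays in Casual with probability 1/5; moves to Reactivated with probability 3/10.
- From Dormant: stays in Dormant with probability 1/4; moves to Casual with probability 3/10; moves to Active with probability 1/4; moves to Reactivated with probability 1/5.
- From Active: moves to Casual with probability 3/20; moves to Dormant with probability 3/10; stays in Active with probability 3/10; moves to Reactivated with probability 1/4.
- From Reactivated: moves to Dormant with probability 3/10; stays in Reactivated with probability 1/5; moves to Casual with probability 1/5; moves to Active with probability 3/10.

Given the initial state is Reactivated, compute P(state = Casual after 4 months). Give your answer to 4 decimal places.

Propagate the distribution vector 4 months from Reactivated.
After 0 months: (0.0000, 0.0000, 0.0000, 1.0000)
After 1 month: (0.2000, 0.3000, 0.3000, 0.2000)
After 2 months: (0.2150, 0.2750, 0.2750, 0.2350)
After 3 months: (0.2138, 0.2755, 0.2755, 0.2353)
After 4 months: (0.2138, 0.2755, 0.2755, 0.2352)
P(in Casual after 4 months) = 0.2138

0.2138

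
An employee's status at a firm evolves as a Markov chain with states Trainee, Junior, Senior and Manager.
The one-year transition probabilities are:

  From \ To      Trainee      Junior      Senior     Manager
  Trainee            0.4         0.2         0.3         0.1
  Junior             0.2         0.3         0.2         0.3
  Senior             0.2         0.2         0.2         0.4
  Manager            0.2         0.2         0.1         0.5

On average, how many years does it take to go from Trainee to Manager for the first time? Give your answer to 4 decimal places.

Let t(s) be the expected number of years to first reach Manager from state s, with t(Manager) = 0. Conditioning on the first year:
t(Trainee) = 1 + 0.4·t(Trainee) + 0.2·t(Junior) + 0.3·t(Senior)
t(Junior) = 1 + 0.2·t(Trainee) + 0.3·t(Junior) + 0.2·t(Senior)
t(Senior) = 1 + 0.2·t(Trainee) + 0.2·t(Junior) + 0.2·t(Senior)
Solving: t(Trainee) = 4.5413, t(Junior) = 3.6697, t(Senior) = 3.3028.
Expected years from Trainee to Manager: 4.5413.

4.5413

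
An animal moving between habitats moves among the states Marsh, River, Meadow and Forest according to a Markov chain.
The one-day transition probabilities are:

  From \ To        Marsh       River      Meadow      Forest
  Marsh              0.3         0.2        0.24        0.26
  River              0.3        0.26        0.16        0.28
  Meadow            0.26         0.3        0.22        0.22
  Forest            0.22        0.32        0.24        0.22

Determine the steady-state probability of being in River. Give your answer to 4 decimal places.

Let the stationary distribution be π with π = πP and π_1 + π_2 + π_3 + π_4 = 1.
π_1 = 0.3·π_1 + 0.3·π_2 + 0.26·π_3 + 0.22·π_4
π_2 = 0.2·π_1 + 0.26·π_2 + 0.3·π_3 + 0.32·π_4
π_3 = 0.24·π_1 + 0.16·π_2 + 0.22·π_3 + 0.24·π_4
Solving with the normalization constraint gives π = (0.2717, 0.2671, 0.2143, 0.2469).
So the stationary probability of River is 0.2671.

0.2671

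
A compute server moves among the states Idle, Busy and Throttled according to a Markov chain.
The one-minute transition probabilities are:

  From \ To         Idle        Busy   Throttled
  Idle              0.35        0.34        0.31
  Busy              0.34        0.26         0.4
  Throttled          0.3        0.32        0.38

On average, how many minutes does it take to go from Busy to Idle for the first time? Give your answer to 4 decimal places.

Let t(s) be the expected number of minutes to first reach Idle from state s, with t(Idle) = 0. Conditioning on the first minute:
t(Busy) = 1 + 0.26·t(Busy) + 0.4·t(Throttled)
t(Throttled) = 1 + 0.32·t(Busy) + 0.38·t(Throttled)
Solving: t(Busy) = 3.0834, t(Throttled) = 3.2044.
Expected minutes from Busy to Idle: 3.0834.

3.0834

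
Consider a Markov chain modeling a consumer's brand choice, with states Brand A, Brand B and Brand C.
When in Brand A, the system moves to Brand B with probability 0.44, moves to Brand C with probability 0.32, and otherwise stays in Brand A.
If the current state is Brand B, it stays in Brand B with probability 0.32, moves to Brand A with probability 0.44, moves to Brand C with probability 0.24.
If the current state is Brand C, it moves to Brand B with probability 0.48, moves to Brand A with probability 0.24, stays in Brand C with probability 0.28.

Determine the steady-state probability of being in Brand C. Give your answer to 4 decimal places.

Let the stationary distribution be π with π = πP and π_1 + π_2 + π_3 = 1.
π_1 = 0.24·π_1 + 0.44·π_2 + 0.24·π_3
π_2 = 0.44·π_1 + 0.32·π_2 + 0.48·π_3
Solving with the normalization constraint gives π = (0.3205, 0.4027, 0.2767).
So the stationary probability of Brand C is 0.2767.

0.2767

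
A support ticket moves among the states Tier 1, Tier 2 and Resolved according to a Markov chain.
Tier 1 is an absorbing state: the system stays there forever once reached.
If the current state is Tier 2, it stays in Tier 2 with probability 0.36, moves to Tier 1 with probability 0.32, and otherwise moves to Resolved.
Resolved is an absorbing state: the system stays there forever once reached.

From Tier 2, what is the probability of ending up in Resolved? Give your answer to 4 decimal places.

Let h(s) be the probability of absorption at Resolved starting from transient state s. Then h(Resolved) = 1 and h(Tier 1) = 0. By first-step analysis:
h(Tier 2) = 0.32·0 + 0.36·h(Tier 2) + 0.32·1
Solving: h(Tier 2) = 0.5000.
Starting from Tier 2, the probability is 0.5000.

0.5000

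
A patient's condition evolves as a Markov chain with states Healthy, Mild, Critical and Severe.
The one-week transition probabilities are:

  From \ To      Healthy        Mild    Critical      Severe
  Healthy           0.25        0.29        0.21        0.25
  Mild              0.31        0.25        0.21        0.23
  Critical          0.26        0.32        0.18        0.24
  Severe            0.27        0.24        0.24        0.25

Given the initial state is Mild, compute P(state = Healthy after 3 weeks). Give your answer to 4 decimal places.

Propagate the distribution vector 3 weeks from Mild.
After 0 weeks: (0.0000, 1.0000, 0.0000, 0.0000)
After 1 week: (0.3100, 0.2500, 0.2100, 0.2300)
After 2 weeks: (0.2717, 0.2748, 0.2106, 0.2429)
After 3 weeks: (0.2735, 0.2732, 0.2110, 0.2424)
P(in Healthy after 3 weeks) = 0.2735

0.2735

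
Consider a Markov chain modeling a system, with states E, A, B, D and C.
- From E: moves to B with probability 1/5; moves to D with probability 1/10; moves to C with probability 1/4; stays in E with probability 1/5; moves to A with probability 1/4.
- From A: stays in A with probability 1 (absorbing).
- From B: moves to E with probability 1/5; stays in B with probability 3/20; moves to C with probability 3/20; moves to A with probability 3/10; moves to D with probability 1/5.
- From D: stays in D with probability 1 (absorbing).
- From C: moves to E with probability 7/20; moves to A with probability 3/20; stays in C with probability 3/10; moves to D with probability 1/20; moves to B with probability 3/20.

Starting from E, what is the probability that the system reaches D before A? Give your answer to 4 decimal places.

Let h(s) be the probability of absorption at D starting from transient state s. Then h(D) = 1 and h(A) = 0. By first-step analysis:
h(E) = 0.2·h(E) + 0.25·0 + 0.2·h(B) + 0.1·1 + 0.25·h(C)
h(B) = 0.2·h(E) + 0.3·0 + 0.15·h(B) + 0.2·1 + 0.15·h(C)
h(C) = 0.35·h(E) + 0.15·0 + 0.15·h(B) + 0.05·1 + 0.3·h(C)
Solving: h(E) = 0.3106, h(B) = 0.3621, h(C) = 0.3043.
Starting from E, the probability is 0.3106.

0.3106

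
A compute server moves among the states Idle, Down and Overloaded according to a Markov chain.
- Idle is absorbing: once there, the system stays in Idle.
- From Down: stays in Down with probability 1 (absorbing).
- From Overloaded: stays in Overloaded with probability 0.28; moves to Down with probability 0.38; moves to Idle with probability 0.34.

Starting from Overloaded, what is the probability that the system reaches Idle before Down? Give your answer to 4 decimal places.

0.4722

Let h(s) be the probability of absorption at Idle starting from transient state s. Then h(Idle) = 1 and h(Down) = 0. By first-step analysis:
h(Overloaded) = 0.34·1 + 0.38·0 + 0.28·h(Overloaded)
Solving: h(Overloaded) = 0.4722.
Starting from Overloaded, the probability is 0.4722.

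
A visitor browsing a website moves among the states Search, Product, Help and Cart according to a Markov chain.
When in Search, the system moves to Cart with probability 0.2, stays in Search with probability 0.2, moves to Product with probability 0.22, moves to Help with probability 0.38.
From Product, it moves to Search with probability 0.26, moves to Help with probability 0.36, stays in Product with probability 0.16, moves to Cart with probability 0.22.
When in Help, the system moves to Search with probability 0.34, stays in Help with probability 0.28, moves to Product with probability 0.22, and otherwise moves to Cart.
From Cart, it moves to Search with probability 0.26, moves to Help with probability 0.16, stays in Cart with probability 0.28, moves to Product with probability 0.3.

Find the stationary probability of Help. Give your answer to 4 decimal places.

0.2995

Let the stationary distribution be π with π = πP and π_1 + π_2 + π_3 + π_4 = 1.
π_1 = 0.2·π_1 + 0.26·π_2 + 0.34·π_3 + 0.26·π_4
π_2 = 0.22·π_1 + 0.16·π_2 + 0.22·π_3 + 0.3·π_4
π_3 = 0.38·π_1 + 0.36·π_2 + 0.28·π_3 + 0.16·π_4
Solving with the normalization constraint gives π = (0.2679, 0.2233, 0.2995, 0.2092).
So the stationary probability of Help is 0.2995.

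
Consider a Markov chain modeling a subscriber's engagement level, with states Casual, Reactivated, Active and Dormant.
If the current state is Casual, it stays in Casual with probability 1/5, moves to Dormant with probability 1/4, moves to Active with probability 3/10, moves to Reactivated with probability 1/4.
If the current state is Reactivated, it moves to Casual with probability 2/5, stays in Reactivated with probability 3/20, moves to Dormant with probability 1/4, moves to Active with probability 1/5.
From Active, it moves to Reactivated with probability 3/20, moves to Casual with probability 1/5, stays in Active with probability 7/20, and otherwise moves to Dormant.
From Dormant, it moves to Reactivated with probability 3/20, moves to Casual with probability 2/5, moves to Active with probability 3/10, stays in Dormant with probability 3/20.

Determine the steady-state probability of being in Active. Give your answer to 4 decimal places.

0.2970

Let the stationary distribution be π with π = πP and π_1 + π_2 + π_3 + π_4 = 1.
π_1 = 0.2·π_1 + 0.4·π_2 + 0.2·π_3 + 0.4·π_4
π_2 = 0.25·π_1 + 0.15·π_2 + 0.15·π_3 + 0.15·π_4
π_3 = 0.3·π_1 + 0.2·π_2 + 0.35·π_3 + 0.3·π_4
Solving with the normalization constraint gives π = (0.2838, 0.1784, 0.2970, 0.2408).
So the stationary probability of Active is 0.2970.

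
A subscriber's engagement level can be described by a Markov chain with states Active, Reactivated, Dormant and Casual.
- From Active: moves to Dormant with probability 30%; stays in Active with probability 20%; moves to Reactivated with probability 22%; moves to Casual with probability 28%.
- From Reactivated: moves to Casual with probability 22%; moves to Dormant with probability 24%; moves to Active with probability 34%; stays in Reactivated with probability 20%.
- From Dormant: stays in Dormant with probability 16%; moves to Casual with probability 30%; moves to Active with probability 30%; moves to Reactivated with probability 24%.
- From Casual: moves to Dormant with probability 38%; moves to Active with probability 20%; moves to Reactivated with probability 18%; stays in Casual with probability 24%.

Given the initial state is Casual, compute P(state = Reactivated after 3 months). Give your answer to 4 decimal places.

Propagate the distribution vector 3 months from Casual.
After 0 months: (0.0000, 0.0000, 0.0000, 1.0000)
After 1 month: (0.2000, 0.1800, 0.3800, 0.2400)
After 2 months: (0.2632, 0.2144, 0.2552, 0.2672)
After 3 months: (0.2555, 0.2101, 0.2728, 0.2616)
P(in Reactivated after 3 months) = 0.2101

0.2101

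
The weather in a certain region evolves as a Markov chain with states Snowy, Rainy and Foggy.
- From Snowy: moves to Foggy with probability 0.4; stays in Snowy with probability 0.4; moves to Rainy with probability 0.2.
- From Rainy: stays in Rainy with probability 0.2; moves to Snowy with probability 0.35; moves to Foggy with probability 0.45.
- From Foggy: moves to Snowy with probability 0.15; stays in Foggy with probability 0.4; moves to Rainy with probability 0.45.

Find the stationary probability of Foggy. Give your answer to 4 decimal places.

0.4152

Let the stationary distribution be π with π = πP and π_1 + π_2 + π_3 = 1.
π_1 = 0.4·π_1 + 0.35·π_2 + 0.15·π_3
π_2 = 0.2·π_1 + 0.2·π_2 + 0.45·π_3
Solving with the normalization constraint gives π = (0.2810, 0.3038, 0.4152).
So the stationary probability of Foggy is 0.4152.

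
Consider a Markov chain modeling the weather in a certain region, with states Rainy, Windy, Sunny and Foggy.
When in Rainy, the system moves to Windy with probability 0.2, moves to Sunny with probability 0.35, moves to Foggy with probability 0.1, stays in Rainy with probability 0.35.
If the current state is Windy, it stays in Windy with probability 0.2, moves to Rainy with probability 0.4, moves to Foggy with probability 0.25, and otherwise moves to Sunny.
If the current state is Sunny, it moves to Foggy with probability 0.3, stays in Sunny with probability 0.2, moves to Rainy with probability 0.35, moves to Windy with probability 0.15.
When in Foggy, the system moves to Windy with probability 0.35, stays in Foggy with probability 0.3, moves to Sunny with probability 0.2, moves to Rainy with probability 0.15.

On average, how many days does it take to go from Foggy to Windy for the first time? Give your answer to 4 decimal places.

Let t(s) be the expected number of days to first reach Windy from state s, with t(Windy) = 0. Conditioning on the first day:
t(Rainy) = 1 + 0.35·t(Rainy) + 0.35·t(Sunny) + 0.1·t(Foggy)
t(Sunny) = 1 + 0.35·t(Rainy) + 0.2·t(Sunny) + 0.3·t(Foggy)
t(Foggy) = 1 + 0.15·t(Rainy) + 0.2·t(Sunny) + 0.3·t(Foggy)
Solving: t(Rainy) = 4.6455, t(Sunny) = 4.6944, t(Foggy) = 3.7653.
Expected days from Foggy to Windy: 3.7653.

3.7653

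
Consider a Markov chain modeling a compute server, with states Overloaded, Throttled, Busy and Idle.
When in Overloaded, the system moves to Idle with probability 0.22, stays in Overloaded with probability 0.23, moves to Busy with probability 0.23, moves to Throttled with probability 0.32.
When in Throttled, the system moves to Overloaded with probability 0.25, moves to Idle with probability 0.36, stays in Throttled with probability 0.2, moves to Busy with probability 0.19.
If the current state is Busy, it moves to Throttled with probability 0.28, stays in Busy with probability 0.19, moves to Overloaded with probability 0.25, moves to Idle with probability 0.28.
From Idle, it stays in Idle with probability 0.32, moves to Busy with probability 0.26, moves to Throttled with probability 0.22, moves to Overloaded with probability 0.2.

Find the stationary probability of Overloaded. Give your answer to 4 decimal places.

0.2305

Let the stationary distribution be π with π = πP and π_1 + π_2 + π_3 + π_4 = 1.
π_1 = 0.23·π_1 + 0.25·π_2 + 0.25·π_3 + 0.2·π_4
π_2 = 0.32·π_1 + 0.2·π_2 + 0.28·π_3 + 0.22·π_4
π_3 = 0.23·π_1 + 0.19·π_2 + 0.19·π_3 + 0.26·π_4
Solving with the normalization constraint gives π = (0.2305, 0.2512, 0.2201, 0.2982).
So the stationary probability of Overloaded is 0.2305.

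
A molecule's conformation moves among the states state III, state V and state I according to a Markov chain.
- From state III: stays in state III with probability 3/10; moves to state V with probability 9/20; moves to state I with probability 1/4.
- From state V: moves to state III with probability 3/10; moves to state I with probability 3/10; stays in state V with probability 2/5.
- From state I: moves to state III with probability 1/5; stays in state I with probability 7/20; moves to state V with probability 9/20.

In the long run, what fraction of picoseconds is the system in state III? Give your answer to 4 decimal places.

0.2698

Let the stationary distribution be π with π = πP and π_1 + π_2 + π_3 = 1.
π_1 = 0.3·π_1 + 0.3·π_2 + 0.2·π_3
π_2 = 0.45·π_1 + 0.4·π_2 + 0.45·π_3
Solving with the normalization constraint gives π = (0.2698, 0.4286, 0.3016).
So the stationary probability of state III is 0.2698.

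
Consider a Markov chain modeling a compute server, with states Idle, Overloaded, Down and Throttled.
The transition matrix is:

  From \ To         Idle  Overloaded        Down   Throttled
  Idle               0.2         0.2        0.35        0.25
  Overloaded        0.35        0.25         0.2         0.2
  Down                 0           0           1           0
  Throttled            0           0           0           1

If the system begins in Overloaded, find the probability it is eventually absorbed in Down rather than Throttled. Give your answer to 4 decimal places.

Let h(s) be the probability of absorption at Down starting from transient state s. Then h(Down) = 1 and h(Throttled) = 0. By first-step analysis:
h(Idle) = 0.2·h(Idle) + 0.2·h(Overloaded) + 0.35·1 + 0.25·0
h(Overloaded) = 0.35·h(Idle) + 0.25·h(Overloaded) + 0.2·1 + 0.2·0
Solving: h(Idle) = 0.5708, h(Overloaded) = 0.5330.
Starting from Overloaded, the probability is 0.5330.

0.5330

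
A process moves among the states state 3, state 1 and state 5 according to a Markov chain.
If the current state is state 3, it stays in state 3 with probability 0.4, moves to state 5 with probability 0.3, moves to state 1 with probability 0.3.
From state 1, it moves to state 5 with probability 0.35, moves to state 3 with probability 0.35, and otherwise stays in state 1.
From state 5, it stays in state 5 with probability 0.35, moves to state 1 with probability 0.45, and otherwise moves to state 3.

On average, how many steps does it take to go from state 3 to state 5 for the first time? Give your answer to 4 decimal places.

Let t(s) be the expected number of steps to first reach state 5 from state s, with t(state 5) = 0. Conditioning on the first step:
t(state 3) = 1 + 0.4·t(state 3) + 0.3·t(state 1)
t(state 1) = 1 + 0.35·t(state 3) + 0.3·t(state 1)
Solving: t(state 3) = 3.1746, t(state 1) = 3.0159.
Expected steps from state 3 to state 5: 3.1746.

3.1746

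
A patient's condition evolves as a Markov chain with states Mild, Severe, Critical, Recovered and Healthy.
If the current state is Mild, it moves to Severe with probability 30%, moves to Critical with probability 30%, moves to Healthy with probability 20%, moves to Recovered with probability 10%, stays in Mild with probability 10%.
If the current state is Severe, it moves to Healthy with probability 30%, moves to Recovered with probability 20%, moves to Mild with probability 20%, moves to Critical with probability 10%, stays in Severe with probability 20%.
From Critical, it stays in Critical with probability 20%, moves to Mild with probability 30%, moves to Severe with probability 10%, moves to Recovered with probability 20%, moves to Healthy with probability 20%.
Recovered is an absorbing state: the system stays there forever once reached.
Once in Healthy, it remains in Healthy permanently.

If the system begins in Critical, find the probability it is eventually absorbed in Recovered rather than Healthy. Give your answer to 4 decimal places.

Let h(s) be the probability of absorption at Recovered starting from transient state s. Then h(Recovered) = 1 and h(Healthy) = 0. By first-step analysis:
h(Mild) = 0.1·h(Mild) + 0.3·h(Severe) + 0.3·h(Critical) + 0.1·1 + 0.2·0
h(Severe) = 0.2·h(Mild) + 0.2·h(Severe) + 0.1·h(Critical) + 0.2·1 + 0.3·0
h(Critical) = 0.3·h(Mild) + 0.1·h(Severe) + 0.2·h(Critical) + 0.2·1 + 0.2·0
Solving: h(Mild) = 0.3958, h(Severe) = 0.4051, h(Critical) = 0.4491.
Starting from Critical, the probability is 0.4491.

0.4491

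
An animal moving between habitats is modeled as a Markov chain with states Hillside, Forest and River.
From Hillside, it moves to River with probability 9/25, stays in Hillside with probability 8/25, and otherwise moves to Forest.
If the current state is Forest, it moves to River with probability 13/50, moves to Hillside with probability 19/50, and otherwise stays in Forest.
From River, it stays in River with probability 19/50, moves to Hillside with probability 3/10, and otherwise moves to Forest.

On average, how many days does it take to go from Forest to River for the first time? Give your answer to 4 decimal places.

Let t(s) be the expected number of days to first reach River from state s, with t(River) = 0. Conditioning on the first day:
t(Hillside) = 1 + 0.32·t(Hillside) + 0.32·t(Forest)
t(Forest) = 1 + 0.38·t(Hillside) + 0.36·t(Forest)
Solving: t(Hillside) = 3.0612, t(Forest) = 3.3801.
Expected days from Forest to River: 3.3801.

3.3801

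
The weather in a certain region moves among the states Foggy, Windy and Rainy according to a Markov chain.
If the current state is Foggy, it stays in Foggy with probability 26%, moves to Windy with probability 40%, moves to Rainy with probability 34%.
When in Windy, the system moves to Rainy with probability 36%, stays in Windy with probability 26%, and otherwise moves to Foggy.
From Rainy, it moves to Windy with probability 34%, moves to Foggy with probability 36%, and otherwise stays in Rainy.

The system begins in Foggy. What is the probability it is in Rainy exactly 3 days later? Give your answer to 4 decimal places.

Propagate the distribution vector 3 days from Foggy.
After 0 days: (1.0000, 0.0000, 0.0000)
After 1 day: (0.2600, 0.4000, 0.3400)
After 2 days: (0.3420, 0.3236, 0.3344)
After 3 days: (0.3323, 0.3346, 0.3331)
P(in Rainy after 3 days) = 0.3331

0.3331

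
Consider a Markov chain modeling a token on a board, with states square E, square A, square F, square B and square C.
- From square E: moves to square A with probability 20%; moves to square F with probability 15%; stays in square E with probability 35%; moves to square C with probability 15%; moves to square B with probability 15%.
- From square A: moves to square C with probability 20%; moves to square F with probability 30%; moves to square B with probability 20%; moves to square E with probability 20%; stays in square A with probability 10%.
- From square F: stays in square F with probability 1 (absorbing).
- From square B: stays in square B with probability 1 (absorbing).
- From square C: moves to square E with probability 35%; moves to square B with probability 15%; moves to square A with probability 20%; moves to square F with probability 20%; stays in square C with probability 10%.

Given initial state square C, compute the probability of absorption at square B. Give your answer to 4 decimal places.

0.4405

Let h(s) be the probability of absorption at square B starting from transient state s. Then h(square B) = 1 and h(square F) = 0. By first-step analysis:
h(square E) = 0.35·h(square E) + 0.2·h(square A) + 0.15·0 + 0.15·1 + 0.15·h(square C)
h(square A) = 0.2·h(square E) + 0.1·h(square A) + 0.3·0 + 0.2·1 + 0.2·h(square C)
h(square C) = 0.35·h(square E) + 0.2·h(square A) + 0.2·0 + 0.15·1 + 0.1·h(square C)
Solving: h(square E) = 0.4626, h(square A) = 0.4229, h(square C) = 0.4405.
Starting from square C, the probability is 0.4405.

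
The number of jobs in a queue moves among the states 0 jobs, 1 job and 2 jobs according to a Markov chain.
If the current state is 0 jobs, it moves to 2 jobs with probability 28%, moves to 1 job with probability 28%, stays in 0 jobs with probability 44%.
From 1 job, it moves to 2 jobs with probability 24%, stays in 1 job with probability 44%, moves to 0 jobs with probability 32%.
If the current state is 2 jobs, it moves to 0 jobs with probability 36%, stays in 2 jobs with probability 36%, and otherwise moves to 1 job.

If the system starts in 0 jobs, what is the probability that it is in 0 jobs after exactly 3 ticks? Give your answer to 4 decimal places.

0.3777

Propagate the distribution vector 3 ticks from 0 jobs.
After 0 ticks: (1.0000, 0.0000, 0.0000)
After 1 tick: (0.4400, 0.2800, 0.2800)
After 2 ticks: (0.3840, 0.3248, 0.2912)
After 3 ticks: (0.3777, 0.3320, 0.2903)
P(in 0 jobs after 3 ticks) = 0.3777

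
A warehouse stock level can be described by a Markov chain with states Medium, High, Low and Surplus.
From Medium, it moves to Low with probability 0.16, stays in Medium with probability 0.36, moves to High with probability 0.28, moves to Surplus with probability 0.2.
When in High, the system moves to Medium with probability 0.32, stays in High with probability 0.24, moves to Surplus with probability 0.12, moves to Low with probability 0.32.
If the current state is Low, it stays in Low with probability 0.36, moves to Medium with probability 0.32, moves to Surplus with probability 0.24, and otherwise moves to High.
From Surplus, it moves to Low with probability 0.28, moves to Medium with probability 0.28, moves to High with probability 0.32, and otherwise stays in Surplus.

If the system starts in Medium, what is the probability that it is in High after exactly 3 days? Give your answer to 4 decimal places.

Propagate the distribution vector 3 days from Medium.
After 0 days: (1.0000, 0.0000, 0.0000, 0.0000)
After 1 day: (0.3600, 0.2800, 0.1600, 0.2000)
After 2 days: (0.3264, 0.2448, 0.2608, 0.1680)
After 3 days: (0.3263, 0.2248, 0.2715, 0.1774)
P(in High after 3 days) = 0.2248

0.2248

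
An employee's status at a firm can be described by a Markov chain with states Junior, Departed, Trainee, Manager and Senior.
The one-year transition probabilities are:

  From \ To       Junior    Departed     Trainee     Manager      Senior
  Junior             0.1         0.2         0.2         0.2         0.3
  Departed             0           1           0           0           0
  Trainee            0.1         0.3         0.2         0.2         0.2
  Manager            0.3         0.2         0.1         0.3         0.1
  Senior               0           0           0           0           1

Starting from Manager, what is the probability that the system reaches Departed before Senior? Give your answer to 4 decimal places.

Let h(s) be the probability of absorption at Departed starting from transient state s. Then h(Departed) = 1 and h(Senior) = 0. By first-step analysis:
h(Junior) = 0.1·h(Junior) + 0.2·1 + 0.2·h(Trainee) + 0.2·h(Manager) + 0.3·0
h(Trainee) = 0.1·h(Junior) + 0.3·1 + 0.2·h(Trainee) + 0.2·h(Manager) + 0.2·0
h(Manager) = 0.3·h(Junior) + 0.2·1 + 0.1·h(Trainee) + 0.3·h(Manager) + 0.1·0
Solving: h(Junior) = 0.4780, h(Trainee) = 0.5780, h(Manager) = 0.5732.
Starting from Manager, the probability is 0.5732.

0.5732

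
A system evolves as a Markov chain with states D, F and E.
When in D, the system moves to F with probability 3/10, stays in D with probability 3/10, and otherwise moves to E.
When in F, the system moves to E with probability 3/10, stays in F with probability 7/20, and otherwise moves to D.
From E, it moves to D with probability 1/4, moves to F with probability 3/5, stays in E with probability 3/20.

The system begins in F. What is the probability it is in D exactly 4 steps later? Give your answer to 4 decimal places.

Propagate the distribution vector 4 steps from F.
After 0 steps: (0.0000, 1.0000, 0.0000)
After 1 step: (0.3500, 0.3500, 0.3000)
After 2 steps: (0.3025, 0.4075, 0.2900)
After 3 steps: (0.3059, 0.4074, 0.2868)
After 4 steps: (0.3060, 0.4064, 0.2876)
P(in D after 4 steps) = 0.3060

0.3060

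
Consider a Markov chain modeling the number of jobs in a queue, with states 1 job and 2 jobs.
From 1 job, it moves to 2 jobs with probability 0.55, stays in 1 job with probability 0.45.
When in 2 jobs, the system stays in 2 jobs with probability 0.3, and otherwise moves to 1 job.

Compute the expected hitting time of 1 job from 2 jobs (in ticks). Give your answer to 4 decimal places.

Let t(s) be the expected number of ticks to first reach 1 job from state s, with t(1 job) = 0. Conditioning on the first tick:
t(2 jobs) = 1 + 0.3·t(2 jobs)
Solving: t(2 jobs) = 1.4286.
Expected ticks from 2 jobs to 1 job: 1.4286.

1.4286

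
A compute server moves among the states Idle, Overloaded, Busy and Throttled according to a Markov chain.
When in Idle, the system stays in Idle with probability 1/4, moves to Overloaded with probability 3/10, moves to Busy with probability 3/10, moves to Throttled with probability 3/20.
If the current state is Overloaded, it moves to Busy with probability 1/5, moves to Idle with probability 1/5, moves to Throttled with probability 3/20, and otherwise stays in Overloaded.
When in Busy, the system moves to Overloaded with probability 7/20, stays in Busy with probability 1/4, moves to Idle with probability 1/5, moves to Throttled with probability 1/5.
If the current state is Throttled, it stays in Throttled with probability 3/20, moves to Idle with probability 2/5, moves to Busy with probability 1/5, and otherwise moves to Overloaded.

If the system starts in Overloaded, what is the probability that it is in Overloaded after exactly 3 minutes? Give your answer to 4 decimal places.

Propagate the distribution vector 3 minutes from Overloaded.
After 0 minutes: (0.0000, 1.0000, 0.0000, 0.0000)
After 1 minute: (0.2000, 0.4500, 0.2000, 0.1500)
After 2 minutes: (0.2400, 0.3700, 0.2300, 0.1600)
After 3 minutes: (0.2440, 0.3590, 0.2355, 0.1615)
P(in Overloaded after 3 minutes) = 0.3590

0.3590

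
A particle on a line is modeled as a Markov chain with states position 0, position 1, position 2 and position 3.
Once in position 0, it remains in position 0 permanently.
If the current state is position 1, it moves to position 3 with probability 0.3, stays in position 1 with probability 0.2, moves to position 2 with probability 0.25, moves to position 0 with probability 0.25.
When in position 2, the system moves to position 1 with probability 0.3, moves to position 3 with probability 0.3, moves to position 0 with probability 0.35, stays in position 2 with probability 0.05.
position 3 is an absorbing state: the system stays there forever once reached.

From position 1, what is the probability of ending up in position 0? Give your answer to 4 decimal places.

Let h(s) be the probability of absorption at position 0 starting from transient state s. Then h(position 0) = 1 and h(position 3) = 0. By first-step analysis:
h(position 1) = 0.25·1 + 0.2·h(position 1) + 0.25·h(position 2) + 0.3·0
h(position 2) = 0.35·1 + 0.3·h(position 1) + 0.05·h(position 2) + 0.3·0
Solving: h(position 1) = 0.4745, h(position 2) = 0.5182.
Starting from position 1, the probability is 0.4745.

0.4745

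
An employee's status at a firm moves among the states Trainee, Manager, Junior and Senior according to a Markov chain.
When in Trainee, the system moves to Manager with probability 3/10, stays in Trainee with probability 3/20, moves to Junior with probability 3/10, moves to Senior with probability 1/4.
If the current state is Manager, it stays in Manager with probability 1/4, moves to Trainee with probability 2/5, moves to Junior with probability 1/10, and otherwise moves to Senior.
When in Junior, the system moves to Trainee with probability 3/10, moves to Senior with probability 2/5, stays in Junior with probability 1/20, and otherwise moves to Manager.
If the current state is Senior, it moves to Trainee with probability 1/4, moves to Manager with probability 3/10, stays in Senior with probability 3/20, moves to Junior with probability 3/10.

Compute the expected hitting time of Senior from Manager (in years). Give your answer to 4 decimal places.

Let t(s) be the expected number of years to first reach Senior from state s, with t(Senior) = 0. Conditioning on the first year:
t(Trainee) = 1 + 0.15·t(Trainee) + 0.3·t(Manager) + 0.3·t(Junior)
t(Manager) = 1 + 0.4·t(Trainee) + 0.25·t(Manager) + 0.1·t(Junior)
t(Junior) = 1 + 0.3·t(Trainee) + 0.25·t(Manager) + 0.05·t(Junior)
Solving: t(Trainee) = 3.5795, t(Manager) = 3.6620, t(Junior) = 3.1467.
Expected years from Manager to Senior: 3.6620.

3.6620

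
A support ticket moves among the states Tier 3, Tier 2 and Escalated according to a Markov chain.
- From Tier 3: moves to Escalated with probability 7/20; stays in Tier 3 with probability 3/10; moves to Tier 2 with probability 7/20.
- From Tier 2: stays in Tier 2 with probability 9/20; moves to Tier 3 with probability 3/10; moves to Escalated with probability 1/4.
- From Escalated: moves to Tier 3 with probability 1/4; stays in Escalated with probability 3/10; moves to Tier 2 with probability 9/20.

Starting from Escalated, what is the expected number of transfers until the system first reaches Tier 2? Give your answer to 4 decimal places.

2.3602

Let t(s) be the expected number of transfers to first reach Tier 2 from state s, with t(Tier 2) = 0. Conditioning on the first transfer:
t(Tier 3) = 1 + 0.3·t(Tier 3) + 0.35·t(Escalated)
t(Escalated) = 1 + 0.25·t(Tier 3) + 0.3·t(Escalated)
Solving: t(Tier 3) = 2.6087, t(Escalated) = 2.3602.
Expected transfers from Escalated to Tier 2: 2.3602.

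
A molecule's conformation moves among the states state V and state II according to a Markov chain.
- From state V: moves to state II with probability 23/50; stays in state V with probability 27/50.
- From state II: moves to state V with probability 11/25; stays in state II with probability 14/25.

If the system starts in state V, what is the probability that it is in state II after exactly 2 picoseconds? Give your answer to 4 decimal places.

Sum over the intermediate state after 1 picosecond:
P = P(state V→state V)·P(state V→state II) + P(state V→state II)·P(state II→state II)
  = 0.54×0.46 + 0.46×0.56
  = 0.2484 + 0.2576 = 0.5060

0.5060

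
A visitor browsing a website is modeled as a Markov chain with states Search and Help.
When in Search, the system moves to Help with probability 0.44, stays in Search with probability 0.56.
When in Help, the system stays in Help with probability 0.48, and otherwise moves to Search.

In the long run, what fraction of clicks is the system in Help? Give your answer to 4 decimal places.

0.4583

Let the stationary distribution be π with π = πP and π_1 + π_2 = 1.
π_1 = 0.56·π_1 + 0.52·π_2
Solving with the normalization constraint gives π = (0.5417, 0.4583).
So the stationary probability of Help is 0.4583.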